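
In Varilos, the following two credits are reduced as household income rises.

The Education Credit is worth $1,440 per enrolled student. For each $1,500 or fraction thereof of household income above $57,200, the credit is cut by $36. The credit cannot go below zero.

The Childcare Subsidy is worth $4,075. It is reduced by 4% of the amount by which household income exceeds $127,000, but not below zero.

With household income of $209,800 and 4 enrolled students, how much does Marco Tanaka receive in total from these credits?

Education Credit: base = 4 × $1,440 = $5,760. income exceeds $57,200 by $152,600, which is 102 full-or-partial $1,500 increments; reduction = 102 × $36 = $3,672, leaving $2,088.
Childcare Subsidy: 4% of the $82,800 excess over $127,000 is $3,312; credit = $4,075 − $3,312 = $763.
Total: $2,088 + $763 = $2,851.

$2,851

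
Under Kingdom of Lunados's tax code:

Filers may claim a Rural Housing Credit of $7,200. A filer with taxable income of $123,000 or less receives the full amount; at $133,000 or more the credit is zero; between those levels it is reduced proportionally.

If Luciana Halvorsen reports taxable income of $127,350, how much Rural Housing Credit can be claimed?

Rural Housing Credit: $127,350 is $4,350 into a $10,000 phase-out range, leaving 5,650/10,000 of the credit: $7,200 × 5,650/10,000 = $4,068.

$4,068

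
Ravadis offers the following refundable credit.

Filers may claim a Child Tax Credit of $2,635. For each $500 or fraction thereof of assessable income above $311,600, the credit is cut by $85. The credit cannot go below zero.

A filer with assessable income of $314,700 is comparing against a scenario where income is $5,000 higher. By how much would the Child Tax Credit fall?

At $314,700 — income exceeds $311,600 by $3,100, which is 7 full-or-partial $500 increments; reduction = 7 × $85 = $595, leaving $2,040.
At $319,700 — income exceeds $311,600 by $8,100, which is 17 full-or-partial $500 increments; reduction = 17 × $85 = $1,445, leaving $1,190.
Lost: $2,040 − $1,190 = $850.

$850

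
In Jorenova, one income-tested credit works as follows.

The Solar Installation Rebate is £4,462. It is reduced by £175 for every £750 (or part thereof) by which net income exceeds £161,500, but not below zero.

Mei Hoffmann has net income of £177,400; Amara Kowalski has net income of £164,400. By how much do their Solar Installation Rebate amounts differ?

£3,150

Mei (£177,400): Solar Installation Rebate: income exceeds £161,500 by £15,900, which is 22 full-or-partial £750 increments; reduction = 22 × £175 = £3,850, leaving £612.
Amara (£164,400): Solar Installation Rebate: income exceeds £161,500 by £2,900, which is 4 full-or-partial £750 increments; reduction = 4 × £175 = £700, leaving £3,762.
Difference: |£612 − £3,762| = £3,150.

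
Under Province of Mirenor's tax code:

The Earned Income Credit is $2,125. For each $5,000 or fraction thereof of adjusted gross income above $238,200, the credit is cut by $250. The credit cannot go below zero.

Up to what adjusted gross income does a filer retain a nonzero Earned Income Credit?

After 8 increments the reduction is 8 × $250 = $2,000, leaving $125; one more increment wipes it out. Increment 8 ends at excess 8 × $5,000 = $40,000, so the highest qualifying income is $238,200 + $40,000 = $278,200.

$278,200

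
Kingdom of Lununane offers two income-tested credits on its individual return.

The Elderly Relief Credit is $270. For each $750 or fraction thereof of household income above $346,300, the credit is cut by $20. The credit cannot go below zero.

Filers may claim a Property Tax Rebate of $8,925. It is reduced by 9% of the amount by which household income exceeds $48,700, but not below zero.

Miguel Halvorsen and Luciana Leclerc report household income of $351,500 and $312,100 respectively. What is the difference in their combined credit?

Miguel ($351,500): Elderly Relief Credit: income exceeds $346,300 by $5,200, which is 7 full-or-partial $750 increments; reduction = 7 × $20 = $140, leaving $130. Property Tax Rebate: 9% of the $302,800 excess over $48,700 is $27,252 ≥ base, so the credit is $0. total $130 + $0 = $130
Luciana ($312,100): Elderly Relief Credit: $312,100 is at or below the $346,300 threshold, so the full $270 applies. Property Tax Rebate: 9% of the $263,400 excess over $48,700 is $23,706 ≥ base, so the credit is $0. total $270 + $0 = $270
Difference: |$130 − $270| = $140.

$140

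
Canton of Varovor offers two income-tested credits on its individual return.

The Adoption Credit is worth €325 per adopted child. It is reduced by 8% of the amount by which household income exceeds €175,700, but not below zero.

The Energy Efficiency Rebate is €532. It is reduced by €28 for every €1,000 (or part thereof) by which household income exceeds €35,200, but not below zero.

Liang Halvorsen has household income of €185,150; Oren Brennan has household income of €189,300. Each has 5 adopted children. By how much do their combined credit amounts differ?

Liang (€185,150): Adoption Credit: base = 5 × €325 = €1,625. 8% of the €9,450 excess over €175,700 is €756; credit = €1,625 − €756 = €869. Energy Efficiency Rebate: income exceeds €35,200 by €149,950 → 150 increments × €28 = €4,200 ≥ base, so the credit is €0. total €869 + €0 = €869
Oren (€189,300): Adoption Credit: base = 5 × €325 = €1,625. 8% of the €13,600 excess over €175,700 is €1,088; credit = €1,625 − €1,088 = €537. Energy Efficiency Rebate: income exceeds €35,200 by €154,100 → 155 increments × €28 = €4,340 ≥ base, so the credit is €0. total €537 + €0 = €537
Difference: |€869 − €537| = €332.

€332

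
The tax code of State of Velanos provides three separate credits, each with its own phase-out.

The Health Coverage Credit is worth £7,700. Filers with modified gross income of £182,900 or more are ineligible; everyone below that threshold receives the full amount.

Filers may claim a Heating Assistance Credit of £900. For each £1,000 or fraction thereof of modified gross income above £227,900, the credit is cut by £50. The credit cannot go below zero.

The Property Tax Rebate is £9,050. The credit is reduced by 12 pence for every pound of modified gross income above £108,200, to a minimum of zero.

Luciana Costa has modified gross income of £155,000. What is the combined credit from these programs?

Health Coverage Credit: £155,000 is below the £182,900 cutoff, so the full £7,700 applies.
Heating Assistance Credit: £155,000 is at or below the £227,900 threshold, so the full £900 applies.
Property Tax Rebate: 12% of the £46,800 excess over £108,200 is £5,616; credit = £9,050 − £5,616 = £3,434.
Total: £7,700 + £900 + £3,434 = £12,034.

£12,034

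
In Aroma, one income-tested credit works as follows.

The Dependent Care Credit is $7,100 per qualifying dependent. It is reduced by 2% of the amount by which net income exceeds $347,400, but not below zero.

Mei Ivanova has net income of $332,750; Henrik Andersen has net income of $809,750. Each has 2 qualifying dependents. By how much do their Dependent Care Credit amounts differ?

$9,247

Mei ($332,750): Dependent Care Credit: base = 2 × $7,100 = $14,200. $332,750 is at or below the $347,400 threshold, so the full $14,200 applies.
Henrik ($809,750): Dependent Care Credit: base = 2 × $7,100 = $14,200. 2% of the $462,350 excess over $347,400 is $9,247; credit = $14,200 − $9,247 = $4,953.
Difference: |$14,200 − $4,953| = $9,247.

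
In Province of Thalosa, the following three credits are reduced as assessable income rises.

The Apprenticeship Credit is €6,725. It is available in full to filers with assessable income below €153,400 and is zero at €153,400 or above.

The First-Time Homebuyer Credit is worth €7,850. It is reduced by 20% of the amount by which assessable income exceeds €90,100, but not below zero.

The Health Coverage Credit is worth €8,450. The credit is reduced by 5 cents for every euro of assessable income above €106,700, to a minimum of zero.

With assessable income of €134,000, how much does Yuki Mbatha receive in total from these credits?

€13,810

Apprenticeship Credit: €134,000 is below the €153,400 cutoff, so the full €6,725 applies.
First-Time Homebuyer Credit: 20% of the €43,900 excess over €90,100 is €8,780 ≥ base, so the credit is €0.
Health Coverage Credit: 5% of the €27,300 excess over €106,700 is €1,365; credit = €8,450 − €1,365 = €7,085.
Total: €6,725 + €0 + €7,085 = €13,810.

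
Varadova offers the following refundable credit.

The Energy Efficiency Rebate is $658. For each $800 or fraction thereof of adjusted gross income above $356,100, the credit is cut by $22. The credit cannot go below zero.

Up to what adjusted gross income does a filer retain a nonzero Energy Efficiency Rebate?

After 29 increments the reduction is 29 × $22 = $638, leaving $20; one more increment wipes it out. Increment 29 ends at excess 29 × $800 = $23,200, so the highest qualifying income is $356,100 + $23,200 = $379,300.

$379,300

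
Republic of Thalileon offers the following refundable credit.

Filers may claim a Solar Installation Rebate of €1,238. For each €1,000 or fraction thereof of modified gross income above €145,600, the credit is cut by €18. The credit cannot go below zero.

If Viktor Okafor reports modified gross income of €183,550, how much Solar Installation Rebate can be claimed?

€554

Solar Installation Rebate: income exceeds €145,600 by €37,950, which is 38 full-or-partial €1,000 increments; reduction = 38 × €18 = €684, leaving €554.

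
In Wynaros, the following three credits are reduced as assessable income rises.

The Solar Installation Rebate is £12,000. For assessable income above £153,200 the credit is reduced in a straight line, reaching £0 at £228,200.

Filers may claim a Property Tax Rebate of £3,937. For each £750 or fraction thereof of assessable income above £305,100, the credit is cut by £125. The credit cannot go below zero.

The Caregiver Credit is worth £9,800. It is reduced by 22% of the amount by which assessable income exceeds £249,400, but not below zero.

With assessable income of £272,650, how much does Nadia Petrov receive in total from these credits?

Solar Installation Rebate: £272,650 is at or above £228,200, so the credit is £0.
Property Tax Rebate: £272,650 is at or below the £305,100 threshold, so the full £3,937 applies.
Caregiver Credit: 22% of the £23,250 excess over £249,400 is £5,115; credit = £9,800 − £5,115 = £4,685.
Total: £0 + £3,937 + £4,685 = £8,622.

£8,622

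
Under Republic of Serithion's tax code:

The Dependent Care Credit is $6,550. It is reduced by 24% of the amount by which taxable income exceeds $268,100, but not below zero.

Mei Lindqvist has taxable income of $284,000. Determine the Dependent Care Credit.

Dependent Care Credit: 24% of the $15,900 excess over $268,100 is $3,816; credit = $6,550 − $3,816 = $2,734.

$2,734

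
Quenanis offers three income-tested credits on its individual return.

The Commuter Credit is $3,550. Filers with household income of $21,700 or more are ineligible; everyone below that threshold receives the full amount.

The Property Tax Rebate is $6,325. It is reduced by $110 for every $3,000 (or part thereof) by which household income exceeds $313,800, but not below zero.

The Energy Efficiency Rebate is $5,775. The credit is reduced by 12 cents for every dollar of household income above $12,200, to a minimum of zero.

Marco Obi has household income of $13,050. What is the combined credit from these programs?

Commuter Credit: $13,050 is below the $21,700 cutoff, so the full $3,550 applies.
Property Tax Rebate: $13,050 is at or below the $313,800 threshold, so the full $6,325 applies.
Energy Efficiency Rebate: 12% of the $850 excess over $12,200 is $102; credit = $5,775 − $102 = $5,673.
Total: $3,550 + $6,325 + $5,673 = $15,548.

$15,548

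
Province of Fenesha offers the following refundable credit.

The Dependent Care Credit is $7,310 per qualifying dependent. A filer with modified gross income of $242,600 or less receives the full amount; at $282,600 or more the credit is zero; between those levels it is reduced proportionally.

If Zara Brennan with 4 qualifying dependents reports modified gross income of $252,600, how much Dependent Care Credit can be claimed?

$21,930

Dependent Care Credit: base = 4 × $7,310 = $29,240. $252,600 is $10,000 into a $40,000 phase-out range, leaving 30,000/40,000 of the credit: $29,240 × 30,000/40,000 = $21,930.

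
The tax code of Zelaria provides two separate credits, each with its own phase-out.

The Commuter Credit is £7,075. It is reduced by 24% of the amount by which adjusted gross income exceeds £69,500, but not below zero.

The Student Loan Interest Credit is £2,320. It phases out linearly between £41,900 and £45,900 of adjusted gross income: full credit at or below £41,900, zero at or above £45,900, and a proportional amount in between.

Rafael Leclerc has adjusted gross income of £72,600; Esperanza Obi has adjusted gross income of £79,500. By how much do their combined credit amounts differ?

Rafael (£72,600): Commuter Credit: 24% of the £3,100 excess over £69,500 is £744; credit = £7,075 − £744 = £6,331. Student Loan Interest Credit: £72,600 is at or above £45,900, so the credit is £0. total £6,331 + £0 = £6,331
Esperanza (£79,500): Commuter Credit: 24% of the £10,000 excess over £69,500 is £2,400; credit = £7,075 − £2,400 = £4,675. Student Loan Interest Credit: £79,500 is at or above £45,900, so the credit is £0. total £4,675 + £0 = £4,675
Difference: |£6,331 − £4,675| = £1,656.

£1,656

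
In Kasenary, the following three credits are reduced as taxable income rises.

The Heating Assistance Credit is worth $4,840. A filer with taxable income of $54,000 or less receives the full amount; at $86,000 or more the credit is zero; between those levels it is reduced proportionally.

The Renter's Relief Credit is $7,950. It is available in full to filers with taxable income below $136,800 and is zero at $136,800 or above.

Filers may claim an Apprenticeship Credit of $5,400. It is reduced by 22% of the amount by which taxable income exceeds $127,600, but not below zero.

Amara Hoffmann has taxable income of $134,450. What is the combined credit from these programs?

Heating Assistance Credit: $134,450 is at or above $86,000, so the credit is $0.
Renter's Relief Credit: $134,450 is below the $136,800 cutoff, so the full $7,950 applies.
Apprenticeship Credit: 22% of the $6,850 excess over $127,600 is $1,507; credit = $5,400 − $1,507 = $3,893.
Total: $0 + $7,950 + $3,893 = $11,843.

$11,843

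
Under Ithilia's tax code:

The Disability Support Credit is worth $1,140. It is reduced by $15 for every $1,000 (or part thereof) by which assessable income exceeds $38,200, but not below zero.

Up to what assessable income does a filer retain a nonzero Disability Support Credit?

After 75 increments the reduction is 75 × $15 = $1,125, leaving $15; one more increment wipes it out. Increment 75 ends at excess 75 × $1,000 = $75,000, so the highest qualifying income is $38,200 + $75,000 = $113,200.

$113,200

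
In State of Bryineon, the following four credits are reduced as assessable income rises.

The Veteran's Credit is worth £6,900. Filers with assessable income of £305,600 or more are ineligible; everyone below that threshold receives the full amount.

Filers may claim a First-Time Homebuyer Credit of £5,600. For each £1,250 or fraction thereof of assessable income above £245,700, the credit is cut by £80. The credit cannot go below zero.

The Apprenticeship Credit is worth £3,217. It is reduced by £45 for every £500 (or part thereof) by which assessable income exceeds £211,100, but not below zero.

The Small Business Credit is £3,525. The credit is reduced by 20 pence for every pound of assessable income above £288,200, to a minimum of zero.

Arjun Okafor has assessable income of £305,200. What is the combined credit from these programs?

Veteran's Credit: £305,200 is below the £305,600 cutoff, so the full £6,900 applies.
First-Time Homebuyer Credit: income exceeds £245,700 by £59,500, which is 48 full-or-partial £1,250 increments; reduction = 48 × £80 = £3,840, leaving £1,760.
Apprenticeship Credit: income exceeds £211,100 by £94,100 → 189 increments × £45 = £8,505 ≥ base, so the credit is £0.
Small Business Credit: 20% of the £17,000 excess over £288,200 is £3,400; credit = £3,525 − £3,400 = £125.
Total: £6,900 + £1,760 + £0 + £125 = £8,785.

£8,785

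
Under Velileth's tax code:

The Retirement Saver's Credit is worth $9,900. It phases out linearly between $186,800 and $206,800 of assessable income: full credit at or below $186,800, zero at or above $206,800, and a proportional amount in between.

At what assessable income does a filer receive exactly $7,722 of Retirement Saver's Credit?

$191,200

$7,722 is 7,722/9,900 of the full $9,900, so 2,178/9,900 of the $20,000 range has been used: income = $186,800 + $20,000 × 2,178/9,900 = $191,200.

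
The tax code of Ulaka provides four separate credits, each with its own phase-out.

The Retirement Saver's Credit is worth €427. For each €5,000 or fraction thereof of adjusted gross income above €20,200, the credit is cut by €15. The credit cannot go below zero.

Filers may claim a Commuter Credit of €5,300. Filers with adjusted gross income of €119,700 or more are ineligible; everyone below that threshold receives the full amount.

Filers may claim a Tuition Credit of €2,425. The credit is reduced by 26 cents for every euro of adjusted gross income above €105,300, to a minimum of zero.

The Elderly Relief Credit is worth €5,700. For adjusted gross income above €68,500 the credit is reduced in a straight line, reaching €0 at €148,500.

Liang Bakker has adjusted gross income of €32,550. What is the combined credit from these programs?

Retirement Saver's Credit: income exceeds €20,200 by €12,350, which is 3 full-or-partial €5,000 increments; reduction = 3 × €15 = €45, leaving €382.
Commuter Credit: €32,550 is below the €119,700 cutoff, so the full €5,300 applies.
Tuition Credit: €32,550 is at or below the €105,300 threshold, so the full €2,425 applies.
Elderly Relief Credit: €32,550 is at or below the €68,500 threshold, so the full €5,700 applies.
Total: €382 + €5,300 + €2,425 + €5,700 = €13,807.

€13,807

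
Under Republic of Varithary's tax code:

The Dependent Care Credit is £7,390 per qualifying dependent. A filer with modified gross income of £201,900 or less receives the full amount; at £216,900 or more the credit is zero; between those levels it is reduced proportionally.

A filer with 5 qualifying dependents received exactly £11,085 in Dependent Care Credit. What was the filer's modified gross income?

£212,400

Full credit = 5 × £7,390 = £36,950.
£11,085 is 11,085/36,950 of the full £36,950, so 25,865/36,950 of the £15,000 range has been used: income = £201,900 + £15,000 × 25,865/36,950 = £212,400.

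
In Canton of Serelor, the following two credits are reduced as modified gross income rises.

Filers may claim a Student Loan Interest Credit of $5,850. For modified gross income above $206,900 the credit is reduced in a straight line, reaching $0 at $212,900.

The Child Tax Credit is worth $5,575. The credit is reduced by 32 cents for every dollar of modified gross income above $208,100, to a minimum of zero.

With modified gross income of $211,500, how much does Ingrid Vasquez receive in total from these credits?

$5,852

Student Loan Interest Credit: $211,500 is $4,600 into a $6,000 phase-out range, leaving 1,400/6,000 of the credit: $5,850 × 1,400/6,000 = $1,365.
Child Tax Credit: 32% of the $3,400 excess over $208,100 is $1,088; credit = $5,575 − $1,088 = $4,487.
Total: $1,365 + $4,487 = $5,852.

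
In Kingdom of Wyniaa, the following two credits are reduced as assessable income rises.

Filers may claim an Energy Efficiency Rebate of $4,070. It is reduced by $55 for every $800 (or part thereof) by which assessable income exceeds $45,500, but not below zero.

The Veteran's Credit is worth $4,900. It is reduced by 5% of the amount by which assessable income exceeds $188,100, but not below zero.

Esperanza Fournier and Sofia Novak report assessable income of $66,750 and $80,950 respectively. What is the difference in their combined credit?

$990

Esperanza ($66,750): Energy Efficiency Rebate: income exceeds $45,500 by $21,250, which is 27 full-or-partial $800 increments; reduction = 27 × $55 = $1,485, leaving $2,585. Veteran's Credit: $66,750 is at or below the $188,100 threshold, so the full $4,900 applies. total $2,585 + $4,900 = $7,485
Sofia ($80,950): Energy Efficiency Rebate: income exceeds $45,500 by $35,450, which is 45 full-or-partial $800 increments; reduction = 45 × $55 = $2,475, leaving $1,595. Veteran's Credit: $80,950 is at or below the $188,100 threshold, so the full $4,900 applies. total $1,595 + $4,900 = $6,495
Difference: |$7,485 − $6,495| = $990.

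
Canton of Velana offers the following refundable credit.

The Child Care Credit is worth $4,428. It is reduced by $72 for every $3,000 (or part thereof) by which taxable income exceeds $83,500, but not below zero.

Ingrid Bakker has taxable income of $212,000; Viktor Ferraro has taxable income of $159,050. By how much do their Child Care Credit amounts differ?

Ingrid ($212,000): Child Care Credit: income exceeds $83,500 by $128,500, which is 43 full-or-partial $3,000 increments; reduction = 43 × $72 = $3,096, leaving $1,332.
Viktor ($159,050): Child Care Credit: income exceeds $83,500 by $75,550, which is 26 full-or-partial $3,000 increments; reduction = 26 × $72 = $1,872, leaving $2,556.
Difference: |$1,332 − $2,556| = $1,224.

$1,224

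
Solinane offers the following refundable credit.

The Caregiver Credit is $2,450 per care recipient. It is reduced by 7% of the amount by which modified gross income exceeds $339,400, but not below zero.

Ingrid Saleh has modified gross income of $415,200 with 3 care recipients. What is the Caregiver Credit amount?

Caregiver Credit: base = 3 × $2,450 = $7,350. 7% of the $75,800 excess over $339,400 is $5,306; credit = $7,350 − $5,306 = $2,044.

$2,044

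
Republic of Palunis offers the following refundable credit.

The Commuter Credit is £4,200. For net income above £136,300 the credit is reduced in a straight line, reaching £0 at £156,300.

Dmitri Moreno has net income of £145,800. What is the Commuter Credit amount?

£2,205

Commuter Credit: £145,800 is £9,500 into a £20,000 phase-out range, leaving 10,500/20,000 of the credit: £4,200 × 10,500/20,000 = £2,205.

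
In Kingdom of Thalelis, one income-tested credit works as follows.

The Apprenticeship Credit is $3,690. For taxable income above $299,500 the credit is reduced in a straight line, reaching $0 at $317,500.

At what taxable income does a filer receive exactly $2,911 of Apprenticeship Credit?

$2,911 is 2,911/3,690 of the full $3,690, so 779/3,690 of the $18,000 range has been used: income = $299,500 + $18,000 × 779/3,690 = $303,300.

$303,300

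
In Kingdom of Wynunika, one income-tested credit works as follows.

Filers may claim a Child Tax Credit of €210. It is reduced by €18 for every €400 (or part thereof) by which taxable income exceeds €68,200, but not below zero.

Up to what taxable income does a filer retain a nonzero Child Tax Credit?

After 11 increments the reduction is 11 × €18 = €198, leaving €12; one more increment wipes it out. Increment 11 ends at excess 11 × €400 = €4,400, so the highest qualifying income is €68,200 + €4,400 = €72,600.

€72,600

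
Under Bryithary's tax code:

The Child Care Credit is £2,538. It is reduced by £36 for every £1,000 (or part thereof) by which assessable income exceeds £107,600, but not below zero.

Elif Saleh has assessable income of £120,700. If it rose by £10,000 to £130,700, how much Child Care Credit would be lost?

At £120,700 — income exceeds £107,600 by £13,100, which is 14 full-or-partial £1,000 increments; reduction = 14 × £36 = £504, leaving £2,034.
At £130,700 — income exceeds £107,600 by £23,100, which is 24 full-or-partial £1,000 increments; reduction = 24 × £36 = £864, leaving £1,674.
Lost: £2,034 − £1,674 = £360.

£360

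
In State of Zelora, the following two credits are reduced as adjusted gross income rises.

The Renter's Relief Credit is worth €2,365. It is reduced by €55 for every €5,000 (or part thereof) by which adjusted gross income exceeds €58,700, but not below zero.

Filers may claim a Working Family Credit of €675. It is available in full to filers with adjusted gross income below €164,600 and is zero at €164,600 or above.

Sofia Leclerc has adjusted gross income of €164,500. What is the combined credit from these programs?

Renter's Relief Credit: income exceeds €58,700 by €105,800, which is 22 full-or-partial €5,000 increments; reduction = 22 × €55 = €1,210, leaving €1,155.
Working Family Credit: €164,500 is below the €164,600 cutoff, so the full €675 applies.
Total: €1,155 + €675 = €1,830.

€1,830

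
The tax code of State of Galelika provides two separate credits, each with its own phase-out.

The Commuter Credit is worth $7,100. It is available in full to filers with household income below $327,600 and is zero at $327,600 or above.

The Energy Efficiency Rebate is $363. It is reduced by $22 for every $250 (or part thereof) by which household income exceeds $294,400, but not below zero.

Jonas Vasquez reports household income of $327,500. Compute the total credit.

$7,100

Commuter Credit: $327,500 is below the $327,600 cutoff, so the full $7,100 applies.
Energy Efficiency Rebate: income exceeds $294,400 by $33,100 → 133 increments × $22 = $2,926 ≥ base, so the credit is $0.
Total: $7,100 + $0 = $7,100.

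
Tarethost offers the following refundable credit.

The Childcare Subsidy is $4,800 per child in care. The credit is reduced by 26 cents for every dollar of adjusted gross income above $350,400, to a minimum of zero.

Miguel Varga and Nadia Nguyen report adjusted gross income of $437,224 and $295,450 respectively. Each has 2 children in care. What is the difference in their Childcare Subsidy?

Miguel ($437,224): Childcare Subsidy: base = 2 × $4,800 = $9,600. 26% of the $86,824 excess over $350,400 is $22,574.24 ≥ base, so the credit is $0.
Nadia ($295,450): Childcare Subsidy: base = 2 × $4,800 = $9,600. $295,450 is at or below the $350,400 threshold, so the full $9,600 applies.
Difference: |$0 − $9,600| = $9,600.

$9,600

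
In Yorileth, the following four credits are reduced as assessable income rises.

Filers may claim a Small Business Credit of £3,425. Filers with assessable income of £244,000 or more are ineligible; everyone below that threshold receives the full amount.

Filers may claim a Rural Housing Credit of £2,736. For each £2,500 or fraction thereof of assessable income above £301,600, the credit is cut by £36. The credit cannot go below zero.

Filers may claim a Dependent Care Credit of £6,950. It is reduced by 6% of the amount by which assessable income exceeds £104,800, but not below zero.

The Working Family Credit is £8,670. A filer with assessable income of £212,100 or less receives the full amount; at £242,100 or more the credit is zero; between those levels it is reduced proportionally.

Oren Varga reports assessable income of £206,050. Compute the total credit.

Small Business Credit: £206,050 is below the £244,000 cutoff, so the full £3,425 applies.
Rural Housing Credit: £206,050 is at or below the £301,600 threshold, so the full £2,736 applies.
Dependent Care Credit: 6% of the £101,250 excess over £104,800 is £6,075; credit = £6,950 − £6,075 = £875.
Working Family Credit: £206,050 is at or below the £212,100 threshold, so the full £8,670 applies.
Total: £3,425 + £2,736 + £875 + £8,670 = £15,706.

£15,706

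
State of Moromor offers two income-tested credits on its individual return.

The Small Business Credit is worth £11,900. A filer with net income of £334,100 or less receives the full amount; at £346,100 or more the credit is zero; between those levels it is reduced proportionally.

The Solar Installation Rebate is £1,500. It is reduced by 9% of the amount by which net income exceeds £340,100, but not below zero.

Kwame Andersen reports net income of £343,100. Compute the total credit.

£4,205

Small Business Credit: £343,100 is £9,000 into a £12,000 phase-out range, leaving 3,000/12,000 of the credit: £11,900 × 3,000/12,000 = £2,975.
Solar Installation Rebate: 9% of the £3,000 excess over £340,100 is £270; credit = £1,500 − £270 = £1,230.
Total: £2,975 + £1,230 = £4,205.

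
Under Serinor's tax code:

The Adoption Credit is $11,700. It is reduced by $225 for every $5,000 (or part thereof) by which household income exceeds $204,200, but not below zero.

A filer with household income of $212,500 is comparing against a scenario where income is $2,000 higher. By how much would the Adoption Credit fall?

At $212,500 — income exceeds $204,200 by $8,300, which is 2 full-or-partial $5,000 increments; reduction = 2 × $225 = $450, leaving $11,250.
At $214,500 — income exceeds $204,200 by $10,300, which is 3 full-or-partial $5,000 increments; reduction = 3 × $225 = $675, leaving $11,025.
Lost: $11,250 − $11,025 = $225.

$225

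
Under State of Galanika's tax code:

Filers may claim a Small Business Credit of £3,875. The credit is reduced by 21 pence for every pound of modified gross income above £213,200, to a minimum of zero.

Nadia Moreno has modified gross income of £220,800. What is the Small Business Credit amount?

£2,279

Small Business Credit: 21% of the £7,600 excess over £213,200 is £1,596; credit = £3,875 − £1,596 = £2,279.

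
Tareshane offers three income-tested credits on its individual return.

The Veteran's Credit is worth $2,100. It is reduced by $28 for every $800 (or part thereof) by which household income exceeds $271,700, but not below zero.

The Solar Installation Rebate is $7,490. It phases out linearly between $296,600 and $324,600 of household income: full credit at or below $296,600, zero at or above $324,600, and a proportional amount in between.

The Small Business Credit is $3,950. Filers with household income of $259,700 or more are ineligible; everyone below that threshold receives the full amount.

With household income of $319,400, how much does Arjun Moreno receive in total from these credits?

$1,811

Veteran's Credit: income exceeds $271,700 by $47,700, which is 60 full-or-partial $800 increments; reduction = 60 × $28 = $1,680, leaving $420.
Solar Installation Rebate: $319,400 is $22,800 into a $28,000 phase-out range, leaving 5,200/28,000 of the credit: $7,490 × 5,200/28,000 = $1,391.
Small Business Credit: $319,400 meets or exceeds the $259,700 cutoff, so the credit is $0.
Total: $420 + $1,391 + $0 = $1,811.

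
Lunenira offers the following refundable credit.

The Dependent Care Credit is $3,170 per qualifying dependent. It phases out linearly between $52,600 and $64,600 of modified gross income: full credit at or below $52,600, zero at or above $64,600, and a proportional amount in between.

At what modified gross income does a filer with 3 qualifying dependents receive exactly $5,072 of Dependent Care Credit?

$58,200

Full credit = 3 × $3,170 = $9,510.
$5,072 is 5,072/9,510 of the full $9,510, so 4,438/9,510 of the $12,000 range has been used: income = $52,600 + $12,000 × 4,438/9,510 = $58,200.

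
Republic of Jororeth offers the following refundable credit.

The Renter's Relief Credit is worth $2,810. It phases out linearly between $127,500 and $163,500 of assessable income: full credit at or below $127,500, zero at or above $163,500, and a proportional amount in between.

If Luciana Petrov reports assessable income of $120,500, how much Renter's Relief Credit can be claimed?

Renter's Relief Credit: $120,500 is at or below the $127,500 threshold, so the full $2,810 applies.

$2,810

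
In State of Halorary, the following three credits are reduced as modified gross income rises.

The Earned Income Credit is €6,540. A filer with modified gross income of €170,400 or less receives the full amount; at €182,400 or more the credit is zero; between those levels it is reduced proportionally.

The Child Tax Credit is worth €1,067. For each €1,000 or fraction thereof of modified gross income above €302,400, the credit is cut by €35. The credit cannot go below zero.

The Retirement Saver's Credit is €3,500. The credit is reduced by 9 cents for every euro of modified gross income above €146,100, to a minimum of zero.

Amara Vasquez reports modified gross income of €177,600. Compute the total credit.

Earned Income Credit: €177,600 is €7,200 into a €12,000 phase-out range, leaving 4,800/12,000 of the credit: €6,540 × 4,800/12,000 = €2,616.
Child Tax Credit: €177,600 is at or below the €302,400 threshold, so the full €1,067 applies.
Retirement Saver's Credit: 9% of the €31,500 excess over €146,100 is €2,835; credit = €3,500 − €2,835 = €665.
Total: €2,616 + €1,067 + €665 = €4,348.

€4,348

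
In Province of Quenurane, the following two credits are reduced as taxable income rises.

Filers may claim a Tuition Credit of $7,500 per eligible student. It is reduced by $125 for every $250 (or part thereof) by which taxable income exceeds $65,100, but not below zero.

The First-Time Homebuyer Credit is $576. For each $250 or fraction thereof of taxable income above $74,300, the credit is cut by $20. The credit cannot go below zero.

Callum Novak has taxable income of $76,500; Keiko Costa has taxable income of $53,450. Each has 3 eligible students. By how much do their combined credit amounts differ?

Callum ($76,500): Tuition Credit: base = 3 × $7,500 = $22,500. income exceeds $65,100 by $11,400, which is 46 full-or-partial $250 increments; reduction = 46 × $125 = $5,750, leaving $16,750. First-Time Homebuyer Credit: income exceeds $74,300 by $2,200, which is 9 full-or-partial $250 increments; reduction = 9 × $20 = $180, leaving $396. total $16,750 + $396 = $17,146
Keiko ($53,450): Tuition Credit: base = 3 × $7,500 = $22,500. $53,450 is at or below the $65,100 threshold, so the full $22,500 applies. First-Time Homebuyer Credit: $53,450 is at or below the $74,300 threshold, so the full $576 applies. total $22,500 + $576 = $23,076
Difference: |$17,146 − $23,076| = $5,930.

$5,930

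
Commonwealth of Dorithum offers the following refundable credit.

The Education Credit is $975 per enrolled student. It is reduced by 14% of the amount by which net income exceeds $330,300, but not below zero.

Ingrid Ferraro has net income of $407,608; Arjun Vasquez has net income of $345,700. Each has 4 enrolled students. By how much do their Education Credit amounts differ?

Ingrid ($407,608): Education Credit: base = 4 × $975 = $3,900. 14% of the $77,308 excess over $330,300 is $10,823.12 ≥ base, so the credit is $0.
Arjun ($345,700): Education Credit: base = 4 × $975 = $3,900. 14% of the $15,400 excess over $330,300 is $2,156; credit = $3,900 − $2,156 = $1,744.
Difference: |$0 − $1,744| = $1,744.

$1,744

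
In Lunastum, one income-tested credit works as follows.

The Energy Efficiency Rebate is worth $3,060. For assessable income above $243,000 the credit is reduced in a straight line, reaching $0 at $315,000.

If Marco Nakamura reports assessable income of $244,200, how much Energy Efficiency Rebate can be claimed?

$3,009

Energy Efficiency Rebate: $244,200 is $1,200 into a $72,000 phase-out range, leaving 70,800/72,000 of the credit: $3,060 × 70,800/72,000 = $3,009.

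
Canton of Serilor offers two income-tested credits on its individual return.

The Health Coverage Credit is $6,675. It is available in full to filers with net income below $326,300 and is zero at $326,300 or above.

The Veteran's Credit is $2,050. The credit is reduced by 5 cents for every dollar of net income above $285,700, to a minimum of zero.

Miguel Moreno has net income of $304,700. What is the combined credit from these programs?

$7,775

Health Coverage Credit: $304,700 is below the $326,300 cutoff, so the full $6,675 applies.
Veteran's Credit: 5% of the $19,000 excess over $285,700 is $950; credit = $2,050 − $950 = $1,100.
Total: $6,675 + $1,100 = $7,775.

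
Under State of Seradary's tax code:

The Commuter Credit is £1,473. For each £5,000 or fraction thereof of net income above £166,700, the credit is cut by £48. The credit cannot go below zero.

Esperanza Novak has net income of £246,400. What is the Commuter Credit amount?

Commuter Credit: income exceeds £166,700 by £79,700, which is 16 full-or-partial £5,000 increments; reduction = 16 × £48 = £768, leaving £705.

£705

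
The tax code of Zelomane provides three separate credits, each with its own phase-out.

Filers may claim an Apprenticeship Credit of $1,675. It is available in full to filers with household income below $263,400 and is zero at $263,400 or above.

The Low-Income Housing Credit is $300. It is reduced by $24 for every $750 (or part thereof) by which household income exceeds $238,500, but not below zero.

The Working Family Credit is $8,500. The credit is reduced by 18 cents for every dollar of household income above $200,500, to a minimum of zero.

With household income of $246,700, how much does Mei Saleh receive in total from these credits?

$1,895

Apprenticeship Credit: $246,700 is below the $263,400 cutoff, so the full $1,675 applies.
Low-Income Housing Credit: income exceeds $238,500 by $8,200, which is 11 full-or-partial $750 increments; reduction = 11 × $24 = $264, leaving $36.
Working Family Credit: 18% of the $46,200 excess over $200,500 is $8,316; credit = $8,500 − $8,316 = $184.
Total: $1,675 + $36 + $184 = $1,895.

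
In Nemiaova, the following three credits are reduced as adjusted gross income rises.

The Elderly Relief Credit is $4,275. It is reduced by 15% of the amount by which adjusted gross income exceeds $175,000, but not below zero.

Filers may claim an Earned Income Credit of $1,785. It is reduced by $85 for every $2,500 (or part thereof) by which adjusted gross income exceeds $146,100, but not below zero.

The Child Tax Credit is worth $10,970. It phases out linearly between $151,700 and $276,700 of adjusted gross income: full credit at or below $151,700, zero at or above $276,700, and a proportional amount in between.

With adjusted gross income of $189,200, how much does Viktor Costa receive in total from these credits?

Elderly Relief Credit: 15% of the $14,200 excess over $175,000 is $2,130; credit = $4,275 − $2,130 = $2,145.
Earned Income Credit: income exceeds $146,100 by $43,100, which is 18 full-or-partial $2,500 increments; reduction = 18 × $85 = $1,530, leaving $255.
Child Tax Credit: $189,200 is $37,500 into a $125,000 phase-out range, leaving 87,500/125,000 of the credit: $10,970 × 87,500/125,000 = $7,679.
Total: $2,145 + $255 + $7,679 = $10,079.

$10,079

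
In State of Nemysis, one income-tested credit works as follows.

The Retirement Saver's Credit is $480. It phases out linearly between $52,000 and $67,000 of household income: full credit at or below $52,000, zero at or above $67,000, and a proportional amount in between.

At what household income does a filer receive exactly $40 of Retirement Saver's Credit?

$40 is 40/480 of the full $480, so 440/480 of the $15,000 range has been used: income = $52,000 + $15,000 × 440/480 = $65,750.

$65,750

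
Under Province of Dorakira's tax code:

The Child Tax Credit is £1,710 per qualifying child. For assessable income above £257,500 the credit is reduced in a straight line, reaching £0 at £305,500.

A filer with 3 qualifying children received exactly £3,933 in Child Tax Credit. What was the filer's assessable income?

Full credit = 3 × £1,710 = £5,130.
£3,933 is 3,933/5,130 of the full £5,130, so 1,197/5,130 of the £48,000 range has been used: income = £257,500 + £48,000 × 1,197/5,130 = £268,700.

£268,700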